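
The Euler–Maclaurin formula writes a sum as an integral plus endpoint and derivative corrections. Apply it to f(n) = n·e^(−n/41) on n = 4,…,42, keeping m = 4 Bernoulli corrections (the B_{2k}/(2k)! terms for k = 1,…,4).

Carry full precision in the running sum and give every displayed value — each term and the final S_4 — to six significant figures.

The integral term ∫_4^42 x·e^(−x/41) dx = 451.773.
Endpoint term: (f(4) + f(42))/2 = (3.62819 + 15.0786)/2 = 9.35342.
Running total after boundary: 461.126.
Correction k=1: B_{2}/2! · (f^{(1)}(42) − f^{(1)}(4)) = 1/12 · (-0.00875647 − 0.818555) = -0.0689426.
Running total after k=1: 461.057.
Correction k=2: B_{4}/4! · (f^{(3)}(42) − f^{(3)}(4)) = −1/720 · (0.000421936 − 0.00156612) = 1.58915e-06.
Running total after k=2: 461.057.
Correction k=3: B_{6}/6! · (f^{(5)}(42) − f^{(5)}(4)) = 1/30240 · (5.05105e-07 − 1.57364e-06) = -3.53353e-11.
Running total after k=3: 461.057.
Correction k=4: B_{8}/8! · (f^{(7)}(42) − f^{(7)}(4)) = −1/1209600 · (4.51640e-10 − 1.31804e-09) = 7.16272e-16.

S_4 ≈ 461.057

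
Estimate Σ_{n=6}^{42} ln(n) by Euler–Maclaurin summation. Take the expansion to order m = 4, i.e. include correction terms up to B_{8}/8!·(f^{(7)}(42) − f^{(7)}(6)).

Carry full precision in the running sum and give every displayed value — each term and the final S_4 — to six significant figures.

S_4 ≈ 112.984

Integral: ∫_6^42 ln(x) dx = 110.232.
Boundary: ½(f(6) + f(42)) = ½(1.79176 + 3.73767) = 2.76471.
Running total after boundary: 112.996.
Correction k=1: B_{2}/2! · (f^{(1)}(42) − f^{(1)}(6)) = 1/12 · (0.0238095 − 0.166667) = -0.0119048.
Partial sum through k=1: 112.984.
Correction k=2: B_{4}/4! · (f^{(3)}(42) − f^{(3)}(6)) = −1/720 · (2.69949e-05 − 0.00925926) = 1.28226e-05.
Partial sum through k=2: 112.984.
Correction k=3: B_{6}/6! · (f^{(5)}(42) − f^{(5)}(6)) = 1/30240 · (1.83639e-07 − 0.00308642) = -1.02058e-07.
Partial sum through k=3: 112.984.
Correction k=4: B_{8}/8! · (f^{(7)}(42) − f^{(7)}(6)) = −1/1209600 · (3.12311e-09 − 0.00257202) = 2.12633e-09.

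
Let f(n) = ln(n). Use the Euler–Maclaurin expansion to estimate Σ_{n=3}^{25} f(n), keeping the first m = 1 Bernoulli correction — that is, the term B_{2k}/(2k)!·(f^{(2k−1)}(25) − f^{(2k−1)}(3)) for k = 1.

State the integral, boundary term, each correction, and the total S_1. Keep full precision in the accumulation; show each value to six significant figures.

The integral term ∫_3^25 ln(x) dx = 55.1761.
Endpoint term: (f(3) + f(25))/2 = (1.09861 + 3.21888)/2 = 2.15874.
So far: 57.3348.
k=1: B_{2}/(2)! × [f^{(1)}(25) − f^{(1)}(3)] = 1/12 × (0.0400000 − 0.333333) = -0.0244444.

S_1 ≈ 57.3104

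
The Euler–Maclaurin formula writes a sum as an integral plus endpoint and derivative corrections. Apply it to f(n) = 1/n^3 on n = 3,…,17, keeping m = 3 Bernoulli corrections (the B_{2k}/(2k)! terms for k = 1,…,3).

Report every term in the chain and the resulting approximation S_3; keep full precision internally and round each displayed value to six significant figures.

Integral: ∫_3^17 1/x^3 dx = 0.0538255.
½[f(3) + f(17)] = ½[0.0370370 + 0.000203542] = 0.0186203.
Running total after boundary: 0.0724457.
Order-1 term: 1/12 · (-3.59191e-05 − (-0.0370370)) = 0.00308343.
Running total after k=1: 0.0755292.
Order-2 term: −1/720 · (-2.48575e-06 − (-0.0823045)) = -0.000114308.
Running total after k=2: 0.0754149.
Order-3 term: 1/30240 · (-3.61251e-07 − (-0.384088)) = 1.27013e-05.

S_3 ≈ 0.0754276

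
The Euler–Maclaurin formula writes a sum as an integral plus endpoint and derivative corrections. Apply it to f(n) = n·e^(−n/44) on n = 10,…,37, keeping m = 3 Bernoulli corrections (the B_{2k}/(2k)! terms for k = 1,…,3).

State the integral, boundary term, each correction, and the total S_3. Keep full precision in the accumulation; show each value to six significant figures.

The integral term ∫_10^37 x·e^(−x/44) dx = 355.749.
Boundary: ½(f(10) + f(37)) = ½(7.96703 + 15.9588) = 11.9629.
Integral + boundary = 367.712.
Correction k=1: B_{2}/2! · (f^{(1)}(37) − f^{(1)}(10)) = 1/12 · (0.0686188 − 0.615634) = -0.0455846.
After k=1: 367.667.
Correction k=2: B_{4}/4! · (f^{(3)}(37) − f^{(3)}(10)) = −1/720 · (0.000481020 − 0.00114103) = 9.16685e-07.
After k=2: 367.667.
Correction k=3: B_{6}/6! · (f^{(5)}(37) − f^{(5)}(10)) = 1/30240 · (4.78614e-07 − 1.01450e-06) = -1.77211e-11.

S_3 ≈ 367.667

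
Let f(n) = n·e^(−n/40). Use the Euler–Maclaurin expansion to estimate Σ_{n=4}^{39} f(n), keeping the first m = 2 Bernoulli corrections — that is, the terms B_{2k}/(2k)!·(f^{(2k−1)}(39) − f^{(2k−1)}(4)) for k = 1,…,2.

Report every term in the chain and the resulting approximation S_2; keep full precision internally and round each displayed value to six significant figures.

S_2 ≈ 409.684

Integral: ∫_4^39 x·e^(−x/40) dx = 400.586.
Boundary: ½(f(4) + f(39)) = ½(3.61935 + 14.7105) = 9.16493.
Running total after boundary: 409.751.
k=1: B_{2}/(2)! × [f^{(1)}(39) − f^{(1)}(4)] = 1/12 × (0.00942981 − 0.814354) = -0.0670770.
Partial sum through k=1: 409.684.
k=2: B_{4}/(4)! × [f^{(3)}(39) − f^{(3)}(4)] = −1/720 × (0.000477384 − 0.00164002) = 1.61477e-06.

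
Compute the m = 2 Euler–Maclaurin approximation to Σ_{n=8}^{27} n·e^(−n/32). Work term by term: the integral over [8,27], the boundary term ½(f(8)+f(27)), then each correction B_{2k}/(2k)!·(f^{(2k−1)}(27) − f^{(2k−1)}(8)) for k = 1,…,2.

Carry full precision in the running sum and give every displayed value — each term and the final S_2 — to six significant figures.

The integral term ∫_8^27 x·e^(−x/32) dx = 184.846.
Boundary: ½(f(8) + f(27)) = ½(6.23041 + 11.6126) = 8.92148.
Integral + boundary = 193.768.
Order-1 term: 1/12 · (0.0672023 − 0.584101) = -0.0430749.
Partial sum through k=1: 193.725.
Order-2 term: −1/720 · (0.000905656 − 0.00209151) = 1.64701e-06.

S_2 ≈ 193.725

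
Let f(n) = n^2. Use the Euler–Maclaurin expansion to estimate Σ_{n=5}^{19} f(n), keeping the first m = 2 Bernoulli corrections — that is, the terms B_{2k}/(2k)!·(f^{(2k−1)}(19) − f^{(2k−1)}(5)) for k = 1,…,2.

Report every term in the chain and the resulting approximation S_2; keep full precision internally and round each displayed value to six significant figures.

∫_5^19 x^2 dx evaluates to 2244.67.
Endpoint term: (f(5) + f(19))/2 = (25.0000 + 361.000)/2 = 193.000.
Running total after boundary: 2437.67.
Order-1 term: 1/12 · (38.0000 − 10.0000) = 2.33333.
Partial sum through k=1: 2440.00.
Order-2 term: −1/720 · (0.00000 − 0.00000) = 0.00000.

S_2 ≈ 2440.00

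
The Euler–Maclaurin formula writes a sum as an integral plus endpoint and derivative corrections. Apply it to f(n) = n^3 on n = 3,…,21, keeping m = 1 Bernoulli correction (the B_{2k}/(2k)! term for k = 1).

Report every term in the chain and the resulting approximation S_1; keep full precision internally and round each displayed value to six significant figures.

S_1 ≈ 53352.0

Integral: ∫_3^21 x^3 dx = 48600.0.
½[f(3) + f(21)] = ½[27.0000 + 9261.00] = 4644.00.
Integral + boundary = 53244.0.
Correction k=1: B_{2}/2! · (f^{(1)}(21) − f^{(1)}(3)) = 1/12 · (1323.00 − 27.0000) = 108.000.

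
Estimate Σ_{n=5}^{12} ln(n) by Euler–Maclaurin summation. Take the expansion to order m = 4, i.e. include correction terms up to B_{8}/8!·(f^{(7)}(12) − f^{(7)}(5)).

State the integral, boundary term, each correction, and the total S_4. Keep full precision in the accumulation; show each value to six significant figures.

S_4 ≈ 16.8092

Integral: ∫_5^12 ln(x) dx = 14.7717.
Boundary: ½(f(5) + f(12)) = ½(1.60944 + 2.48491) = 2.04717.
So far: 16.8189.
Correction k=1: B_{2}/2! · (f^{(1)}(12) − f^{(1)}(5)) = 1/12 · (0.0833333 − 0.200000) = -0.00972222.
After k=1: 16.8091.
Correction k=2: B_{4}/4! · (f^{(3)}(12) − f^{(3)}(5)) = −1/720 · (0.00115741 − 0.0160000) = 2.06147e-05.
After k=2: 16.8092.
Correction k=3: B_{6}/6! · (f^{(5)}(12) − f^{(5)}(5)) = 1/30240 · (9.64506e-05 − 0.00768000) = -2.50779e-07.
After k=3: 16.8092.
Correction k=4: B_{8}/8! · (f^{(7)}(12) − f^{(7)}(5)) = −1/1209600 · (2.00939e-05 − 0.00921600) = 7.60244e-09.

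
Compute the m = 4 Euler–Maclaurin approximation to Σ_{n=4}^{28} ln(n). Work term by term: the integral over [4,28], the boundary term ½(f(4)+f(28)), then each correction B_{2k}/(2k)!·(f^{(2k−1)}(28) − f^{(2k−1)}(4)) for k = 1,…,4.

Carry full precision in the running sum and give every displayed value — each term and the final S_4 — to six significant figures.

S_4 ≈ 66.0980

The integral term ∫_4^28 ln(x) dx = 63.7565.
Boundary: ½(f(4) + f(28)) = ½(1.38629 + 3.33220) = 2.35925.
Running total after boundary: 66.1158.
Correction k=1: B_{2}/2! · (f^{(1)}(28) − f^{(1)}(4)) = 1/12 · (0.0357143 − 0.250000) = -0.0178571.
Running total after k=1: 66.0979.
Correction k=2: B_{4}/4! · (f^{(3)}(28) − f^{(3)}(4)) = −1/720 · (9.11079e-05 − 0.0312500) = 4.32762e-05.
Running total after k=2: 66.0980.
Correction k=3: B_{6}/6! · (f^{(5)}(28) − f^{(5)}(4)) = 1/30240 · (1.39451e-06 − 0.0234375) = -7.75003e-07.
Running total after k=3: 66.0980.
Correction k=4: B_{8}/8! · (f^{(7)}(28) − f^{(7)}(4)) = −1/1209600 · (5.33613e-08 − 0.0439453) = 3.63304e-08.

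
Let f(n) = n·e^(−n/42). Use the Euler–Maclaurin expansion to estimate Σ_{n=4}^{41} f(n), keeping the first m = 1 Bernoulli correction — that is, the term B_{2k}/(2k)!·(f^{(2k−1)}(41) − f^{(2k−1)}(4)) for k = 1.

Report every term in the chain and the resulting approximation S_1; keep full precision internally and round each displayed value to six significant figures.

S_1 ≈ 452.636

∫_4^41 x·e^(−x/42) dx evaluates to 443.162.
Boundary: ½(f(4) + f(41)) = ½(3.63663 + 15.4465) = 9.54156.
Integral + boundary = 452.704.
k=1: B_{2}/(2)! × [f^{(1)}(41) − f^{(1)}(4)] = 1/12 × (0.00897009 − 0.822570) = -0.0678000.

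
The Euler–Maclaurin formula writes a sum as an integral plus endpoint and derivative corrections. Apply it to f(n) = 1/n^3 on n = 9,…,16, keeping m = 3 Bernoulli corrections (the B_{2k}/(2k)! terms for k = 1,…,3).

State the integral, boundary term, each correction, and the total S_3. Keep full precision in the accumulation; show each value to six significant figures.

S_3 ≈ 0.00506180

∫_9^16 1/x^3 dx evaluates to 0.00421971.
Boundary: ½(f(9) + f(16)) = ½(0.00137174 + 0.000244141) = 0.000807941.
Integral + boundary = 0.00502766.
k=1: B_{2}/(2)! × [f^{(1)}(16) − f^{(1)}(9)] = 1/12 × (-4.57764e-05 − (-0.000457247)) = 3.42893e-05.
After k=1: 0.00506195.
k=2: B_{4}/(4)! × [f^{(3)}(16) − f^{(3)}(9)] = −1/720 × (-3.57628e-06 − (-0.000112901)) = -1.51839e-07.
After k=2: 0.00506179.
k=3: B_{6}/(6)! × [f^{(5)}(16) − f^{(5)}(9)] = 1/30240 × (-5.86733e-07 − (-5.85410e-05)) = 1.91648e-09.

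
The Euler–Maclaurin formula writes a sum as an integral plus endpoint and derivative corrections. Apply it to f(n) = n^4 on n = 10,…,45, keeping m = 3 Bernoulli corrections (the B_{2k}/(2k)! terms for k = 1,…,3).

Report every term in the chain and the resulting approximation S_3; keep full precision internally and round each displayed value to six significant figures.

S_3 ≈ 3.89710e+07

Integral: ∫_10^45 x^4 dx = 3.68856e+07.
Endpoint term: (f(10) + f(45))/2 = (10000.0 + 4.10062e+06)/2 = 2.05531e+06.
Integral + boundary = 3.89409e+07.
Correction k=1: B_{2}/2! · (f^{(1)}(45) − f^{(1)}(10)) = 1/12 · (364500 − 4000.00) = 30041.7.
After k=1: 3.89710e+07.
Correction k=2: B_{4}/4! · (f^{(3)}(45) − f^{(3)}(10)) = −1/720 · (1080.00 − 240.000) = -1.16667.
After k=2: 3.89710e+07.
Correction k=3: B_{6}/6! · (f^{(5)}(45) − f^{(5)}(10)) = 1/30240 · (0.00000 − 0.00000) = 0.00000.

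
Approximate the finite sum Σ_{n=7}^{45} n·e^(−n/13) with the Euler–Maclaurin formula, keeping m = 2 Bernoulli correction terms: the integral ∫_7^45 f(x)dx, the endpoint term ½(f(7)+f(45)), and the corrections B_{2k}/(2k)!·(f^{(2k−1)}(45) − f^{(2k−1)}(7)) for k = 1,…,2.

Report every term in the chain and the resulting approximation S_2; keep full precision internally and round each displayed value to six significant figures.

The integral term ∫_7^45 x·e^(−x/13) dx = 128.086.
Boundary: ½(f(7) + f(45)) = ½(4.08552 + 1.41217) = 2.74884.
Integral + boundary = 130.835.
Order-1 term: 1/12 · (-0.0772466 − 0.269375) = -0.0288851.
Partial sum through k=1: 130.806.
Order-2 term: −1/720 · (-8.57026e-05 − 0.00850098) = 1.19259e-05.

S_2 ≈ 130.806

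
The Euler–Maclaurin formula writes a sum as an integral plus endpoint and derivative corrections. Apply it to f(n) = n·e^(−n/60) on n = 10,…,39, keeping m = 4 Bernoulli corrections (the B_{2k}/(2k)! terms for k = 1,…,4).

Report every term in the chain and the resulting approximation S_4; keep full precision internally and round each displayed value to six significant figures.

The integral term ∫_10^39 x·e^(−x/60) dx = 454.271.
Endpoint term: (f(10) + f(39))/2 = (8.46482 + 20.3598)/2 = 14.4123.
Integral + boundary = 468.684.
Order-1 term: 1/12 · (0.182716 − 0.705401) = -0.0435571.
Running total after k=1: 468.640.
Order-2 term: −1/720 · (0.000340780 − 0.000666212) = 4.51990e-07.
Running total after k=2: 468.640.
Order-3 term: 1/30240 · (1.75224e-07 − 3.15689e-07) = -4.64501e-12.
Running total after k=3: 468.640.
Order-4 term: −1/1209600 · (7.10518e-11 − 1.23977e-10) = 4.37547e-17.

S_4 ≈ 468.640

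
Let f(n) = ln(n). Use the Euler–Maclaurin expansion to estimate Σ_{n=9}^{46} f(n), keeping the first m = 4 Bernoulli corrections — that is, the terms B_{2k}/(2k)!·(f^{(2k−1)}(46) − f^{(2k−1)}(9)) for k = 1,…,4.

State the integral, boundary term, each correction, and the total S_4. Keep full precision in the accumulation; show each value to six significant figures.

The integral term ∫_9^46 ln(x) dx = 119.342.
Endpoint term: (f(9) + f(46))/2 = (2.19722 + 3.82864)/2 = 3.01293.
Running total after boundary: 122.355.
Correction k=1: B_{2}/2! · (f^{(1)}(46) − f^{(1)}(9)) = 1/12 · (0.0217391 − 0.111111) = -0.00744767.
After k=1: 122.348.
Correction k=2: B_{4}/4! · (f^{(3)}(46) − f^{(3)}(9)) = −1/720 · (2.05474e-05 − 0.00274348) = 3.78186e-06.
After k=2: 122.348.
Correction k=3: B_{6}/6! · (f^{(5)}(46) − f^{(5)}(9)) = 1/30240 · (1.16526e-07 − 0.000406442) = -1.34367e-08.
After k=3: 122.348.
Correction k=4: B_{8}/8! · (f^{(7)}(46) − f^{(7)}(9)) = −1/1209600 · (1.65207e-09 − 0.000150534) = 1.24448e-10.

S_4 ≈ 122.348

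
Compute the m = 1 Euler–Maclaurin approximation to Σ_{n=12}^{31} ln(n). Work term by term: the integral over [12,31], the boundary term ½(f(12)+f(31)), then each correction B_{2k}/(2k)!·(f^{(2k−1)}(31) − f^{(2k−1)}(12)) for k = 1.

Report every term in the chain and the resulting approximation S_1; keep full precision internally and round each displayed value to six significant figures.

∫_12^31 ln(x) dx evaluates to 57.6347.
Boundary: ½(f(12) + f(31)) = ½(2.48491 + 3.43399) = 2.95945.
Running total after boundary: 60.5942.
k=1: B_{2}/(2)! × [f^{(1)}(31) − f^{(1)}(12)] = 1/12 × (0.0322581 − 0.0833333) = -0.00425627.

S_1 ≈ 60.5899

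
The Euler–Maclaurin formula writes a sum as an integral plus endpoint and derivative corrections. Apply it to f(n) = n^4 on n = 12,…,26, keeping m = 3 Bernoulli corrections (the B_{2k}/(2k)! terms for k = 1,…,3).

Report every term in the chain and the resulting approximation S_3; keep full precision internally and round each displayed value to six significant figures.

S_3 ≈ 2.57065e+06

The integral term ∫_12^26 x^4 dx = 2.32651e+06.
Endpoint term: (f(12) + f(26))/2 = (20736.0 + 456976)/2 = 238856.
Running total after boundary: 2.56536e+06.
k=1: B_{2}/(2)! × [f^{(1)}(26) − f^{(1)}(12)] = 1/12 × (70304.0 − 6912.00) = 5282.67.
Partial sum through k=1: 2.57065e+06.
k=2: B_{4}/(4)! × [f^{(3)}(26) − f^{(3)}(12)] = −1/720 × (624.000 − 288.000) = -0.466667.
Partial sum through k=2: 2.57065e+06.
k=3: B_{6}/(6)! × [f^{(5)}(26) − f^{(5)}(12)] = 1/30240 × (0.00000 − 0.00000) = 0.00000.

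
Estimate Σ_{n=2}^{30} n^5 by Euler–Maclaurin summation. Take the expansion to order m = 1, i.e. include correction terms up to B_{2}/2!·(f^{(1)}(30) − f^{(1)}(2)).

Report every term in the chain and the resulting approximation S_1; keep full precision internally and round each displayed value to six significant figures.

The integral term ∫_2^30 x^5 dx = 1.21500e+08.
½[f(2) + f(30)] = ½[32.0000 + 2.43000e+07] = 1.21500e+07.
Integral + boundary = 1.33650e+08.
Order-1 term: 1/12 · (4.05000e+06 − 80.0000) = 337493.

S_1 ≈ 1.33987e+08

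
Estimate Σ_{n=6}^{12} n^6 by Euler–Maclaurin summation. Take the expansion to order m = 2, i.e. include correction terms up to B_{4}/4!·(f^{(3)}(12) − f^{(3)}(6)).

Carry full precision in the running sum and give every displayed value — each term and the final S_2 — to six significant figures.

S_2 ≈ 6.71543e+06

The integral term ∫_6^12 x^6 dx = 5.07884e+06.
½[f(6) + f(12)] = ½[46656.0 + 2.98598e+06] = 1.51632e+06.
So far: 6.59516e+06.
Correction k=1: B_{2}/2! · (f^{(1)}(12) − f^{(1)}(6)) = 1/12 · (1.49299e+06 − 46656.0) = 120528.
Partial sum through k=1: 6.71569e+06.
Correction k=2: B_{4}/4! · (f^{(3)}(12) − f^{(3)}(6)) = −1/720 · (207360 − 25920.0) = -252.000.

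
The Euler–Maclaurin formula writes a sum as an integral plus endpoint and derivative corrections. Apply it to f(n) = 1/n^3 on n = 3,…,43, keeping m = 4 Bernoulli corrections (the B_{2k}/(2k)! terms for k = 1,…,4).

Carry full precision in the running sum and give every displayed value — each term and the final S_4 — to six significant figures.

S_4 ≈ 0.0767921

The integral term ∫_3^43 1/x^3 dx = 0.0552851.
½[f(3) + f(43)] = ½[0.0370370 + 1.25775e-05] = 0.0185248.
Integral + boundary = 0.0738099.
Correction k=1: B_{2}/2! · (f^{(1)}(43) − f^{(1)}(3)) = 1/12 · (-8.77501e-07 − (-0.0370370)) = 0.00308635.
After k=1: 0.0768963.
Correction k=2: B_{4}/4! · (f^{(3)}(43) − f^{(3)}(3)) = −1/720 · (-9.49162e-09 − (-0.0823045)) = -0.000114312.
After k=2: 0.0767820.
Correction k=3: B_{6}/6! · (f^{(5)}(43) − f^{(5)}(3)) = 1/30240 · (-2.15602e-10 − (-0.384088)) = 1.27013e-05.
After k=3: 0.0767947.
Correction k=4: B_{8}/8! · (f^{(7)}(43) − f^{(7)}(3)) = −1/1209600 · (-8.39554e-12 − (-3.07270)) = -2.54026e-06.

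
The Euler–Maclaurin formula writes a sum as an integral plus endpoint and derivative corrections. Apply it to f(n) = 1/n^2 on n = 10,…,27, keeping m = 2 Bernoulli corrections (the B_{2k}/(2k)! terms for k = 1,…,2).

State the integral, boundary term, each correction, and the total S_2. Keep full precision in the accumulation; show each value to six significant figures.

Integral: ∫_10^27 1/x^2 dx = 0.0629630.
½[f(10) + f(27)] = ½[0.0100000 + 0.00137174] = 0.00568587.
So far: 0.0686488.
Order-1 term: 1/12 · (-0.000101611 − (-0.00200000)) = 0.000158199.
Partial sum through k=1: 0.0688070.
Order-2 term: −1/720 · (-1.67260e-06 − (-0.000240000)) = -3.31010e-07.

S_2 ≈ 0.0688067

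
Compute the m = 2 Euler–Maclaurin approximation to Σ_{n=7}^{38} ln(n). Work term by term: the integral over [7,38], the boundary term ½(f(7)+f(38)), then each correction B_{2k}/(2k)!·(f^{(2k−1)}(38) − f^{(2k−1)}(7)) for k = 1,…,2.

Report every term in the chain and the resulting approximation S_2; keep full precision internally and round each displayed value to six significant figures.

∫_7^38 ln(x) dx evaluates to 93.6069.
Boundary: ½(f(7) + f(38)) = ½(1.94591 + 3.63759) = 2.79175.
So far: 96.3987.
Order-1 term: 1/12 · (0.0263158 − 0.142857) = -0.00971178.
Running total after k=1: 96.3889.
Order-2 term: −1/720 · (3.64485e-05 − 0.00583090) = 8.04785e-06.

S_2 ≈ 96.3889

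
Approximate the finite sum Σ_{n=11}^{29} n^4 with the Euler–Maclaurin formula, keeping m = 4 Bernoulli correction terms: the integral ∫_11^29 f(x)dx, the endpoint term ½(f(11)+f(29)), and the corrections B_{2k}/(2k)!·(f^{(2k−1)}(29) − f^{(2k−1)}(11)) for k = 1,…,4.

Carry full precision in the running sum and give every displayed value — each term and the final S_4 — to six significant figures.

S_4 ≈ 4.43867e+06

The integral term ∫_11^29 x^4 dx = 4.07002e+06.
½[f(11) + f(29)] = ½[14641.0 + 707281] = 360961.
Integral + boundary = 4.43098e+06.
Correction k=1: B_{2}/2! · (f^{(1)}(29) − f^{(1)}(11)) = 1/12 · (97556.0 − 5324.00) = 7686.00.
Partial sum through k=1: 4.43867e+06.
Correction k=2: B_{4}/4! · (f^{(3)}(29) − f^{(3)}(11)) = −1/720 · (696.000 − 264.000) = -0.600000.
Partial sum through k=2: 4.43867e+06.
Correction k=3: B_{6}/6! · (f^{(5)}(29) − f^{(5)}(11)) = 1/30240 · (0.00000 − 0.00000) = 0.00000.
Partial sum through k=3: 4.43867e+06.
Correction k=4: B_{8}/8! · (f^{(7)}(29) − f^{(7)}(11)) = −1/1209600 · (0.00000 − 0.00000) = 0.00000.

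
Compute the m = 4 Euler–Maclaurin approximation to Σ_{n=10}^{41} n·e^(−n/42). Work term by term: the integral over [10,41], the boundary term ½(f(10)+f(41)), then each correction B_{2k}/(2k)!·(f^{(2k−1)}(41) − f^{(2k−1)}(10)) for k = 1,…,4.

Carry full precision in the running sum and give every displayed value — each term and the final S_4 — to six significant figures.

Integral: ∫_10^41 x·e^(−x/42) dx = 407.943.
½[f(10) + f(41)] = ½[7.88128 + 15.4465] = 11.6639.
Integral + boundary = 419.606.
k=1: B_{2}/(2)! × [f^{(1)}(41) − f^{(1)}(10)] = 1/12 × (0.00897009 − 0.600478) = -0.0492923.
Running total after k=1: 419.557.
k=2: B_{4}/(4)! × [f^{(3)}(41) − f^{(3)}(10)] = −1/720 × (0.000432232 − 0.00123398) = 1.11353e-06.
Running total after k=2: 419.557.
k=3: B_{6}/(6)! × [f^{(5)}(41) − f^{(5)}(10)] = 1/30240 × (4.87176e-07 − 1.20609e-06) = -2.37736e-11.
Running total after k=3: 419.557.
k=4: B_{8}/(8)! × [f^{(7)}(41) − f^{(7)}(10)] = −1/1209600 × (4.13448e-10 − 9.70890e-10) = 4.60848e-16.

S_4 ≈ 419.557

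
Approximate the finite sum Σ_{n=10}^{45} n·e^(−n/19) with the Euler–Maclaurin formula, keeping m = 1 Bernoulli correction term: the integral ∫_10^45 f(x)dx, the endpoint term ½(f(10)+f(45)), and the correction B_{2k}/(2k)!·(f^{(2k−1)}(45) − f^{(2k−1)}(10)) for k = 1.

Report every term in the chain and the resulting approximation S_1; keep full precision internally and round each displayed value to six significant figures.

S_1 ≈ 216.693

∫_10^45 x·e^(−x/19) dx evaluates to 211.666.
Boundary: ½(f(10) + f(45)) = ½(5.90778 + 4.21328) = 5.06053.
So far: 216.727.
k=1: B_{2}/(2)! × [f^{(1)}(45) − f^{(1)}(10)] = 1/12 × (-0.128123 − 0.279842) = -0.0339971.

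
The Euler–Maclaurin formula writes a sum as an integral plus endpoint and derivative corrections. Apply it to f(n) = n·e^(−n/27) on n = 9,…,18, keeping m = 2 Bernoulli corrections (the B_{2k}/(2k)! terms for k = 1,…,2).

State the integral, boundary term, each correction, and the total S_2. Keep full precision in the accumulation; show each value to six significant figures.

S_2 ≈ 80.4862

∫_9^18 x·e^(−x/27) dx evaluates to 72.6666.
Boundary: ½(f(9) + f(18)) = ½(6.44878 + 9.24151) = 7.84514.
So far: 80.5118.
k=1: B_{2}/(2)! × [f^{(1)}(18) − f^{(1)}(9)] = 1/12 × (0.171139 − 0.477688) = -0.0255457.
Running total after k=1: 80.4862.
k=2: B_{4}/(4)! × [f^{(3)}(18) − f^{(3)}(9)] = −1/720 × (0.00164331 − 0.00262106) = 1.35798e-06.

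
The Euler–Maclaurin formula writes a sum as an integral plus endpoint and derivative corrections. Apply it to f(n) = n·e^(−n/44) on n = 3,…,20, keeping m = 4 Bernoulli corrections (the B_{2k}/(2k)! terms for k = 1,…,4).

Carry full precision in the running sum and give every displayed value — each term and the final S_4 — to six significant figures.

S_4 ≈ 151.986

Integral: ∫_3^20 x·e^(−x/44) dx = 144.282.
Endpoint term: (f(3) + f(20))/2 = (2.80227 + 12.6947)/2 = 7.74850.
Integral + boundary = 152.030.
Correction k=1: B_{2}/2! · (f^{(1)}(20) − f^{(1)}(3)) = 1/12 · (0.346220 − 0.870403) = -0.0436819.
After k=1: 151.986.
Correction k=2: B_{4}/4! · (f^{(3)}(20) − f^{(3)}(3)) = −1/720 · (0.000834552 − 0.00141456) = 8.05564e-07.
After k=2: 151.986.
Correction k=3: B_{6}/6! · (f^{(5)}(20) − f^{(5)}(3)) = 1/30240 · (7.69768e-07 − 1.22909e-06) = -1.51894e-11.
After k=3: 151.986.
Correction k=4: B_{8}/8! · (f^{(7)}(20) − f^{(7)}(3)) = −1/1209600 · (5.72555e-10 − 8.92319e-10) = 2.64355e-16.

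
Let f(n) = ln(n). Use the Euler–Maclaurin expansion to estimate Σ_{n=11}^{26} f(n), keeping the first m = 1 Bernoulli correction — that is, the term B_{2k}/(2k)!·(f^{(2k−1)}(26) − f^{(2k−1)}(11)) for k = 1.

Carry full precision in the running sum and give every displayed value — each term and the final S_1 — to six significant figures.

Integral: ∫_11^26 ln(x) dx = 43.3337.
Boundary: ½(f(11) + f(26)) = ½(2.39790 + 3.25810) = 2.82800.
So far: 46.1617.
Correction k=1: B_{2}/2! · (f^{(1)}(26) − f^{(1)}(11)) = 1/12 · (0.0384615 − 0.0909091) = -0.00437063.

S_1 ≈ 46.1573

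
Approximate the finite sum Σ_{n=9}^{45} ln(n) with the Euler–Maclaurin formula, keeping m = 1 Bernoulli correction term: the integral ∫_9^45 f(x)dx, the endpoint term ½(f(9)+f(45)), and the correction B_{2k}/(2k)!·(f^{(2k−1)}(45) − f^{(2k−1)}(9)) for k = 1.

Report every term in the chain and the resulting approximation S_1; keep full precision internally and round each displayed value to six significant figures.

S_1 ≈ 118.519

The integral term ∫_9^45 ln(x) dx = 115.525.
Boundary: ½(f(9) + f(45)) = ½(2.19722 + 3.80666) = 3.00194.
So far: 118.527.
Correction k=1: B_{2}/2! · (f^{(1)}(45) − f^{(1)}(9)) = 1/12 · (0.0222222 − 0.111111) = -0.00740741.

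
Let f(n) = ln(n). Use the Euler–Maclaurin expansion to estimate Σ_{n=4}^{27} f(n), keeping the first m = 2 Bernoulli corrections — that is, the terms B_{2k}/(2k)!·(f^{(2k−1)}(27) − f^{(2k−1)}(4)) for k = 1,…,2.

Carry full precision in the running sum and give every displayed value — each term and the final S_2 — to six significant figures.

S_2 ≈ 62.7658

Integral: ∫_4^27 ln(x) dx = 60.4424.
Endpoint term: (f(4) + f(27))/2 = (1.38629 + 3.29584)/2 = 2.34107.
Integral + boundary = 62.7835.
Correction k=1: B_{2}/2! · (f^{(1)}(27) − f^{(1)}(4)) = 1/12 · (0.0370370 − 0.250000) = -0.0177469.
Running total after k=1: 62.7657.
Correction k=2: B_{4}/4! · (f^{(3)}(27) − f^{(3)}(4)) = −1/720 · (0.000101611 − 0.0312500) = 4.32617e-05.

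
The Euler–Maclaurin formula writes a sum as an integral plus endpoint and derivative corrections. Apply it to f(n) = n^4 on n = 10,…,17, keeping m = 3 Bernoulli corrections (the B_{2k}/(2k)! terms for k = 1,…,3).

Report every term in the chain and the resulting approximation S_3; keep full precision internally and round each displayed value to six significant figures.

S_3 ≈ 312036

Integral: ∫_10^17 x^4 dx = 263971.
Boundary: ½(f(10) + f(17)) = ½(10000.0 + 83521.0) = 46760.5.
Integral + boundary = 310732.
k=1: B_{2}/(2)! × [f^{(1)}(17) − f^{(1)}(10)] = 1/12 × (19652.0 − 4000.00) = 1304.33.
After k=1: 312036.
k=2: B_{4}/(4)! × [f^{(3)}(17) − f^{(3)}(10)] = −1/720 × (408.000 − 240.000) = -0.233333.
After k=2: 312036.
k=3: B_{6}/(6)! × [f^{(5)}(17) − f^{(5)}(10)] = 1/30240 × (0.00000 − 0.00000) = 0.00000.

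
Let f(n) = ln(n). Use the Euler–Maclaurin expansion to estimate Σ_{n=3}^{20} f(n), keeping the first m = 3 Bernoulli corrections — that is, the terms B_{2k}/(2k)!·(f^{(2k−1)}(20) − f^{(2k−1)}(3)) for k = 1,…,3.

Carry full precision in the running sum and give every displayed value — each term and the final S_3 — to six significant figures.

S_3 ≈ 41.6425

∫_3^20 ln(x) dx evaluates to 39.6188.
Endpoint term: (f(3) + f(20))/2 = (1.09861 + 2.99573)/2 = 2.04717.
Integral + boundary = 41.6660.
k=1: B_{2}/(2)! × [f^{(1)}(20) − f^{(1)}(3)] = 1/12 × (0.0500000 − 0.333333) = -0.0236111.
Running total after k=1: 41.6424.
k=2: B_{4}/(4)! × [f^{(3)}(20) − f^{(3)}(3)] = −1/720 × (0.000250000 − 0.0740741) = 0.000102533.
Running total after k=2: 41.6425.
k=3: B_{6}/(6)! × [f^{(5)}(20) − f^{(5)}(3)] = 1/30240 × (7.50000e-06 − 0.0987654) = -3.26580e-06.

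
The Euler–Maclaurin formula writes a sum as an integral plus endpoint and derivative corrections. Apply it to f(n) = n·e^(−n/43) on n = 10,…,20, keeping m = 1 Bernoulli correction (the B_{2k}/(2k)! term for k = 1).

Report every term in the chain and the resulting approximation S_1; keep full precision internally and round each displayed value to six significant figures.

Integral: ∫_10^20 x·e^(−x/43) dx = 104.696.
½[f(10) + f(20)] = ½[7.92504 + 12.5612] = 10.2431.
Running total after boundary: 114.939.
Order-1 term: 1/12 · (0.335940 − 0.608200) = -0.0226884.

S_1 ≈ 114.916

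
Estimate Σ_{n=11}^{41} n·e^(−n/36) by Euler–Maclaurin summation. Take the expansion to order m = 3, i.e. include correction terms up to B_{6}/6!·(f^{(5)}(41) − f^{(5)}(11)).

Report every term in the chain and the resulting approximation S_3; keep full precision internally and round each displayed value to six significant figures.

S_3 ≈ 369.565

Integral: ∫_11^41 x·e^(−x/36) dx = 358.996.
½[f(11) + f(41)] = ½[8.10385 + 13.1272] = 10.6155.
Running total after boundary: 369.612.
k=1: B_{2}/(2)! × [f^{(1)}(41) − f^{(1)}(11)] = 1/12 × (-0.0444687 − 0.511607) = -0.0463396.
After k=1: 369.565.
k=2: B_{4}/(4)! × [f^{(3)}(41) − f^{(3)}(11)] = −1/720 × (0.000459784 − 0.00153166) = 1.48872e-06.
After k=2: 369.565.
k=3: B_{6}/(6)! × [f^{(5)}(41) − f^{(5)}(11)] = 1/30240 × (7.36019e-07 − 2.05908e-06) = -4.37520e-11.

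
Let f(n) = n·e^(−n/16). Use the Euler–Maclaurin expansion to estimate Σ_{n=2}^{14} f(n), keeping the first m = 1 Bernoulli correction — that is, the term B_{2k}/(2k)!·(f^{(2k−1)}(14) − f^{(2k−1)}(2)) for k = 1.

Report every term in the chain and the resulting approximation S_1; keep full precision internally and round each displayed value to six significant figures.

Integral: ∫_2^14 x·e^(−x/16) dx = 54.0653.
Endpoint term: (f(2) + f(14))/2 = (1.76499 + 5.83607)/2 = 3.80053.
Running total after boundary: 57.8659.
k=1: B_{2}/(2)! × [f^{(1)}(14) − f^{(1)}(2)] = 1/12 × (0.0521078 − 0.772185) = -0.0600064.

S_1 ≈ 57.8059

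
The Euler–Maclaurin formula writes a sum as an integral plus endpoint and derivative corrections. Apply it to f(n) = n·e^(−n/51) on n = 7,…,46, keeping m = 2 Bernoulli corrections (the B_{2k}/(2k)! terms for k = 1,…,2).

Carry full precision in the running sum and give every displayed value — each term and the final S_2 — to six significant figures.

∫_7^46 x·e^(−x/51) dx evaluates to 571.270.
Boundary: ½(f(7) + f(46)) = ½(6.10224 + 18.6656) = 12.3839.
So far: 583.654.
k=1: B_{2}/(2)! × [f^{(1)}(46) − f^{(1)}(7)] = 1/12 × (0.0397817 − 0.752096) = -0.0593596.
Running total after k=1: 583.595.
k=2: B_{4}/(4)! × [f^{(3)}(46) − f^{(3)}(7)] = −1/720 × (0.000327308 − 0.000959474) = 8.78009e-07.

S_2 ≈ 583.595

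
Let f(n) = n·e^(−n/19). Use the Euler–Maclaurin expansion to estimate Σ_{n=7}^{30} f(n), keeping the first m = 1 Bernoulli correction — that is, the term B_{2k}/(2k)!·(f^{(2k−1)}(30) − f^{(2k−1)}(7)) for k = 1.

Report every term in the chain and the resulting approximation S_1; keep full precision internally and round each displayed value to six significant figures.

Integral: ∫_7^30 x·e^(−x/19) dx = 149.797.
½[f(7) + f(30)] = ½[4.84278 + 6.18576] = 5.51427.
So far: 155.311.
k=1: B_{2}/(2)! × [f^{(1)}(30) − f^{(1)}(7)] = 1/12 × (-0.119374 − 0.436943) = -0.0463597.

S_1 ≈ 155.265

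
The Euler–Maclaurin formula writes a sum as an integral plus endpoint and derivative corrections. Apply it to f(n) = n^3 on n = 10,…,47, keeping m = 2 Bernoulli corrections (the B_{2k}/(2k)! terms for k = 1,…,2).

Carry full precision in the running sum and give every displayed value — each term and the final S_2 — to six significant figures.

S_2 ≈ 1.27036e+06

Integral: ∫_10^47 x^3 dx = 1.21742e+06.
Endpoint term: (f(10) + f(47))/2 = (1000.00 + 103823)/2 = 52411.5.
Running total after boundary: 1.26983e+06.
Order-1 term: 1/12 · (6627.00 − 300.000) = 527.250.
Partial sum through k=1: 1.27036e+06.
Order-2 term: −1/720 · (6.00000 − 6.00000) = 0.00000.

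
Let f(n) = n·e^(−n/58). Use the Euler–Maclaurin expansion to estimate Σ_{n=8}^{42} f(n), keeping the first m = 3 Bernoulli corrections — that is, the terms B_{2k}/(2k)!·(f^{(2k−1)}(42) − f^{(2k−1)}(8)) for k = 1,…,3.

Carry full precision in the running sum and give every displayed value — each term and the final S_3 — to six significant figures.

S_3 ≈ 536.903

Integral: ∫_8^42 x·e^(−x/58) dx = 523.291.
Endpoint term: (f(8) + f(42))/2 = (6.96927 + 20.3592)/2 = 13.6642.
Integral + boundary = 536.955.
Order-1 term: 1/12 · (0.133722 − 0.750999) = -0.0514397.
Running total after k=1: 536.903.
Order-2 term: −1/720 · (0.000327945 − 0.000741176) = 5.73932e-07.
Running total after k=2: 536.903.
Order-3 term: 1/30240 · (1.83157e-07 − 3.74288e-07) = -6.32050e-12.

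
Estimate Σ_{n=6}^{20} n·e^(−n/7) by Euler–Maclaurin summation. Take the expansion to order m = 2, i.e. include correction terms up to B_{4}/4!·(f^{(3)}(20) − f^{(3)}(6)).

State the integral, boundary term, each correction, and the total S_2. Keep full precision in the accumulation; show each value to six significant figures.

S_2 ≈ 29.5967

Integral: ∫_6^20 x·e^(−x/7) dx = 27.7632.
½[f(6) + f(20)] = ½[2.54624 + 1.14865] = 1.84744.
Running total after boundary: 29.6106.
Order-1 term: 1/12 · (-0.106661 − 0.0606247) = -0.0139404.
Running total after k=1: 29.5967.
Order-2 term: −1/720 · (0.000167442 − 0.0185586) = 2.55432e-05.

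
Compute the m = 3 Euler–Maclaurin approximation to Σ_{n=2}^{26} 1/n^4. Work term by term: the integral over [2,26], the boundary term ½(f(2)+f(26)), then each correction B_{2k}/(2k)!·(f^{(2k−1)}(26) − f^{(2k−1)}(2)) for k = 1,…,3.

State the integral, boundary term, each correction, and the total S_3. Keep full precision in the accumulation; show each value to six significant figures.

S_3 ≈ 0.0824474

∫_2^26 1/x^4 dx evaluates to 0.0416477.
Endpoint term: (f(2) + f(26))/2 = (0.0625000 + 2.18830e-06)/2 = 0.0312511.
Integral + boundary = 0.0728988.
Correction k=1: B_{2}/2! · (f^{(1)}(26) − f^{(1)}(2)) = 1/12 · (-3.36661e-07 − (-0.125000)) = 0.0104166.
Partial sum through k=1: 0.0833154.
Correction k=2: B_{4}/4! · (f^{(3)}(26) − f^{(3)}(2)) = −1/720 · (-1.49406e-08 − (-0.937500)) = -0.00130208.
Partial sum through k=2: 0.0820134.
Correction k=3: B_{6}/6! · (f^{(5)}(26) − f^{(5)}(2)) = 1/30240 · (-1.23768e-09 − (-13.1250)) = 0.000434028.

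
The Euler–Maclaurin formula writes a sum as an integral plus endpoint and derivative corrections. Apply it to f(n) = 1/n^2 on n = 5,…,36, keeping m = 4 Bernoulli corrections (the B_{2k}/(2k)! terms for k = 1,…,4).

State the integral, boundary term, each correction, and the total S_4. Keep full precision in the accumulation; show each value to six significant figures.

S_4 ≈ 0.193927

Integral: ∫_5^36 1/x^2 dx = 0.172222.
Endpoint term: (f(5) + f(36))/2 = (0.0400000 + 0.000771605)/2 = 0.0203858.
So far: 0.192608.
Order-1 term: 1/12 · (-4.28669e-05 − (-0.0160000)) = 0.00132976.
Running total after k=1: 0.193938.
Order-2 term: −1/720 · (-3.96916e-07 − (-0.00768000)) = -1.06661e-05.
Running total after k=2: 0.193927.
Order-3 term: 1/30240 · (-9.18787e-09 − (-0.00921600)) = 3.04762e-07.
Running total after k=3: 0.193927.
Order-4 term: −1/1209600 · (-3.97007e-10 − (-0.0206438)) = -1.70667e-08.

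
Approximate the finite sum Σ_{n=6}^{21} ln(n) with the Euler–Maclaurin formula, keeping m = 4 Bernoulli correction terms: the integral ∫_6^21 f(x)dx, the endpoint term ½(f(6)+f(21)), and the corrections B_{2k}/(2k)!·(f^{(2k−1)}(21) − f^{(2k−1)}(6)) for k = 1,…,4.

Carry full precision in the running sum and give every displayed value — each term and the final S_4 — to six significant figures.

∫_6^21 ln(x) dx evaluates to 38.1844.
½[f(6) + f(21)] = ½[1.79176 + 3.04452] = 2.41814.
Integral + boundary = 40.6026.
Correction k=1: B_{2}/2! · (f^{(1)}(21) − f^{(1)}(6)) = 1/12 · (0.0476190 − 0.166667) = -0.00992063.
Running total after k=1: 40.5926.
Correction k=2: B_{4}/4! · (f^{(3)}(21) − f^{(3)}(6)) = −1/720 · (0.000215959 − 0.00925926) = 1.25601e-05.
Running total after k=2: 40.5926.
Correction k=3: B_{6}/6! · (f^{(5)}(21) − f^{(5)}(6)) = 1/30240 · (5.87645e-06 − 0.00308642) = -1.01870e-07.
Running total after k=3: 40.5926.
Correction k=4: B_{8}/8! · (f^{(7)}(21) − f^{(7)}(6)) = −1/1209600 · (3.99758e-07 − 0.00257202) = 2.12601e-09.

S_4 ≈ 40.5926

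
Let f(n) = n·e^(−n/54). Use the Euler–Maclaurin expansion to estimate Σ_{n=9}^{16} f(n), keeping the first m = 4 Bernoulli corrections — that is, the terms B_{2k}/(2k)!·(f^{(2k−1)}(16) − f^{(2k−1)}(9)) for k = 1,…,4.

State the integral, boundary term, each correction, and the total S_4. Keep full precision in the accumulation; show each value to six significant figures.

Integral: ∫_9^16 x·e^(−x/54) dx = 69.0473.
Endpoint term: (f(9) + f(16))/2 = (7.61834 + 11.8971)/2 = 9.75770.
Running total after boundary: 78.8050.
Order-1 term: 1/12 · (0.523251 − 0.705401) = -0.0151792.
Running total after k=1: 78.7898.
Order-2 term: −1/720 · (0.000689432 − 0.000822485) = 1.84795e-07.
Running total after k=2: 78.7898.
Order-3 term: 1/30240 · (4.11325e-07 − 4.81160e-07) = -2.30935e-12.
Running total after k=3: 78.7898.
Order-4 term: −1/1209600 · (2.01035e-10 − 2.33285e-10) = 2.66618e-17.

S_4 ≈ 78.7898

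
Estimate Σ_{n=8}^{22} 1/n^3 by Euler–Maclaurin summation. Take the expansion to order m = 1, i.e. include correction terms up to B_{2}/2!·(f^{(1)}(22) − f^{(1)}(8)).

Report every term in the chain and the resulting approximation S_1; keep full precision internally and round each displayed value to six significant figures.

Integral: ∫_8^22 1/x^3 dx = 0.00677944.
Endpoint term: (f(8) + f(22))/2 = (0.00195312 + 9.39144e-05)/2 = 0.00102352.
Integral + boundary = 0.00780296.
Order-1 term: 1/12 · (-1.28065e-05 − (-0.000732422)) = 5.99679e-05.

S_1 ≈ 0.00786293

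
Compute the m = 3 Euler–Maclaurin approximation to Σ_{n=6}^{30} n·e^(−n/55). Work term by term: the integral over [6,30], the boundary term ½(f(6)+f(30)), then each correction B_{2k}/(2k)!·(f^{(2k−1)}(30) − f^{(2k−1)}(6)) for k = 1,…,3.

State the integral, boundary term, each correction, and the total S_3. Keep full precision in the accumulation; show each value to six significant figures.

S_3 ≈ 310.068

∫_6^30 x·e^(−x/55) dx evaluates to 298.729.
½[f(6) + f(30)] = ½[5.37989 + 17.3873] = 11.3836.
Running total after boundary: 310.112.
Order-1 term: 1/12 · (0.263445 − 0.798833) = -0.0446157.
After k=1: 310.068.
Order-2 term: −1/720 · (0.000470281 − 0.000856903) = 5.36974e-07.
After k=2: 310.068.
Order-3 term: 1/30240 · (2.82140e-07 − 4.79249e-07) = -6.51815e-12.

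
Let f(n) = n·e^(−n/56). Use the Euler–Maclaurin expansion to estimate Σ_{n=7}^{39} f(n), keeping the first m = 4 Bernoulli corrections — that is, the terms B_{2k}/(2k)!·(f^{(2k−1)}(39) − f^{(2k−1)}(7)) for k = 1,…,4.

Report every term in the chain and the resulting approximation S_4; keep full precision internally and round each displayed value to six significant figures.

∫_7^39 x·e^(−x/56) dx evaluates to 462.163.
Endpoint term: (f(7) + f(39))/2 = (6.17748 + 19.4361)/2 = 12.8068.
So far: 474.970.
Order-1 term: 1/12 · (0.151288 − 0.772185) = -0.0517414.
Running total after k=1: 474.918.
Order-2 term: −1/720 · (0.000366075 − 0.000809049) = 6.15242e-07.
Running total after k=2: 474.918.
Order-3 term: 1/30240 · (2.18083e-07 − 4.37457e-07) = -7.25444e-12.
Running total after k=3: 474.918.
Order-4 term: −1/1209600 · (1.01860e-10 − 1.96724e-10) = 7.84261e-17.

S_4 ≈ 474.918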